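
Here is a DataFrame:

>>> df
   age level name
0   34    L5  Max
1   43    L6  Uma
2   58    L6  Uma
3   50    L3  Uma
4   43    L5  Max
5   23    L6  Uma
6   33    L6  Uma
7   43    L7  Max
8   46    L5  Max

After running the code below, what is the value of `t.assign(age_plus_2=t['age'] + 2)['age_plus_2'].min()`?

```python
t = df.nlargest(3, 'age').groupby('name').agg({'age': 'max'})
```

take 3 rows with largest age:
   age level name
2   58    L6  Uma
3   50    L3  Uma
8   46    L5  Max
group by name, max of age:
      age
name     
Max    46
Uma    58
add column age_plus_2 = t['age'] + 2:
      age  age_plus_2
name                 
Max    46          48
Uma    58          60

48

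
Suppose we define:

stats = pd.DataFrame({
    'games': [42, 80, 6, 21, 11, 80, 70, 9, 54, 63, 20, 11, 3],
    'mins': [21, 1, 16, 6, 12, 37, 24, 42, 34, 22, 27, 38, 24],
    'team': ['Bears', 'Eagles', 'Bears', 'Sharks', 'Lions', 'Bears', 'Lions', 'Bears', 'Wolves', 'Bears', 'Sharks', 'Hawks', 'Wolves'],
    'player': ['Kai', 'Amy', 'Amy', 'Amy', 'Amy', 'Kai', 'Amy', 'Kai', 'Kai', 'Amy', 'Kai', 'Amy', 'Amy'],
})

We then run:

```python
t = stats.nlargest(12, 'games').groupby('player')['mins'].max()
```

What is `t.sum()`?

take 12 rows with largest games:
    games  mins    team player
1      80     1  Eagles    Amy
5      80    37   Bears    Kai
6      70    24   Lions    Amy
9      63    22   Bears    Amy
8      54    34  Wolves    Kai
0      42    21   Bears    Kai
3      21     6  Sharks    Amy
10     20    27  Sharks    Kai
4      11    12   Lions    Amy
11     11    38   Hawks    Amy
7       9    42   Bears    Kai
2       6    16   Bears    Amy
group by player, max of mins:
player
Amy    38
Kai    42
Name: mins, dtype: int64

80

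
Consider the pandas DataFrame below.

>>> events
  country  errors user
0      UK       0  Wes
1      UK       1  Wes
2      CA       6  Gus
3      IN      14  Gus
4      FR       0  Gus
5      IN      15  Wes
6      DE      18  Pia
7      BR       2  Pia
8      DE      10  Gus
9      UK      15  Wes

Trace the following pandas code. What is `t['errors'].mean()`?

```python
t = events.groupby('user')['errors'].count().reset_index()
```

3.33333333333

group by user, count of errors:
user
Gus    4
Pia    2
Wes    4
Name: errors, dtype: int64
reset_index():
  user  errors
0  Gus       4
1  Pia       2
2  Wes       4
mean of column 'errors' → 3.33333333333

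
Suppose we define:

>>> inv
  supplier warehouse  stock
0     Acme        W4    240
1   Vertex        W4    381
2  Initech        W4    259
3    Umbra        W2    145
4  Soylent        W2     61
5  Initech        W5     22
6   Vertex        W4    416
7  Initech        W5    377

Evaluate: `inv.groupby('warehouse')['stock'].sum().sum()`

1901

group by warehouse, sum of stock:
warehouse
W2     206
W4    1296
W5     399
Name: stock, dtype: int64
Finally, sum of the resulting series = 1901.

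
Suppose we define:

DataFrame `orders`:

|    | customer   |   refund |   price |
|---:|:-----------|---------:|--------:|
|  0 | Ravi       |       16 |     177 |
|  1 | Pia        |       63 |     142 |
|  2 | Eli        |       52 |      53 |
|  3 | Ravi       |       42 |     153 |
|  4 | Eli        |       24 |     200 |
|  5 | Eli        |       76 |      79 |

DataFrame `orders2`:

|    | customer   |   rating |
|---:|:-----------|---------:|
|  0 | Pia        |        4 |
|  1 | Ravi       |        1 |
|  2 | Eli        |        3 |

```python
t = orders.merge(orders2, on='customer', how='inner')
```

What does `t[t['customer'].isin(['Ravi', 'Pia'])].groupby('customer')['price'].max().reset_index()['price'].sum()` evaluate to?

319

merge on 'customer' (how='inner') → 6 rows:
  customer  refund  price  rating
0     Ravi      16    177       1
1      Pia      63    142       4
2      Eli      52     53       3
3     Ravi      42    153       1
4      Eli      24    200       3
5      Eli      76     79       3
filter rows where customer in ['Ravi', 'Pia']:
  customer  refund  price  rating
0     Ravi      16    177       1
1      Pia      63    142       4
3     Ravi      42    153       1
group by customer, max of price:
customer
Pia     142
Ravi    177
Name: price, dtype: int64
reset_index():
  customer  price
0      Pia    142
1     Ravi    177
So sum() = 319.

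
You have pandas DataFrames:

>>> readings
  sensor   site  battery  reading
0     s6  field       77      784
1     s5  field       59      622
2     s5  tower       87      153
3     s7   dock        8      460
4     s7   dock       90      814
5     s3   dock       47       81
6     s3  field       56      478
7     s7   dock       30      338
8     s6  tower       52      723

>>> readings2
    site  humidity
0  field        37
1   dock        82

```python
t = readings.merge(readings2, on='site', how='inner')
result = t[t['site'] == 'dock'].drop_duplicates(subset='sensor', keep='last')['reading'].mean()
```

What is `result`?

209.5

merge on 'site' (how='inner') → 7 rows:
  sensor   site  battery  reading  humidity
0     s6  field       77      784        37
1     s5  field       59      622        37
2     s7   dock        8      460        82
3     s7   dock       90      814        82
4     s3   dock       47       81        82
5     s3  field       56      478        37
6     s7   dock       30      338        82
filter rows where site == 'dock':
  sensor  site  battery  reading  humidity
2     s7  dock        8      460        82
3     s7  dock       90      814        82
4     s3  dock       47       81        82
6     s7  dock       30      338        82
drop duplicate sensor (keep=last):
  sensor  site  battery  reading  humidity
4     s3  dock       47       81        82
6     s7  dock       30      338        82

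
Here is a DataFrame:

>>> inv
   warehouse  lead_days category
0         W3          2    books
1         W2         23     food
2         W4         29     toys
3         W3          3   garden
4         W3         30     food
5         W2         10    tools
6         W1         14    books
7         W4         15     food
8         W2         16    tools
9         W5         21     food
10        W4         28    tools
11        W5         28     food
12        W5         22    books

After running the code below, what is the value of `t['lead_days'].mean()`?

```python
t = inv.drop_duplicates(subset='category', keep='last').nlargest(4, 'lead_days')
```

drop duplicate category (keep=last):
   warehouse  lead_days category
2         W4         29     toys
3         W3          3   garden
10        W4         28    tools
11        W5         28     food
12        W5         22    books
take 4 rows with largest lead_days:
   warehouse  lead_days category
2         W4         29     toys
10        W4         28    tools
11        W5         28     food
12        W5         22    books
Finally, mean of column 'lead_days' = 26.75.

26.75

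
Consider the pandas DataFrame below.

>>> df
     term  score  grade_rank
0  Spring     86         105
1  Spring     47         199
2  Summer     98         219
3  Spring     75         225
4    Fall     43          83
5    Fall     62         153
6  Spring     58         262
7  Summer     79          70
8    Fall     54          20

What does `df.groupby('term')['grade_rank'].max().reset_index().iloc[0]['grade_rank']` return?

153

group by term, max of grade_rank:
term
Fall      153
Spring    262
Summer    219
Name: grade_rank, dtype: int64
reset_index():
     term  grade_rank
0    Fall         153
1  Spring         262
2  Summer         219
Taking the value at position 0, column 'grade_rank' gives 153.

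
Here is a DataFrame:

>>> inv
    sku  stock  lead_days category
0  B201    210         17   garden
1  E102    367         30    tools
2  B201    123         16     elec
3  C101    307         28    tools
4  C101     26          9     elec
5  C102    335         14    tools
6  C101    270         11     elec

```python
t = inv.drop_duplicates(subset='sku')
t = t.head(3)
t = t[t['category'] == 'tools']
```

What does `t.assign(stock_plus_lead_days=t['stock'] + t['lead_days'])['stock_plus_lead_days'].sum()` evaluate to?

732

drop duplicate sku (keep=first):
    sku  stock  lead_days category
0  B201    210         17   garden
1  E102    367         30    tools
3  C101    307         28    tools
5  C102    335         14    tools
take first 3 rows:
    sku  stock  lead_days category
0  B201    210         17   garden
1  E102    367         30    tools
3  C101    307         28    tools
filter rows where category == 'tools':
    sku  stock  lead_days category
1  E102    367         30    tools
3  C101    307         28    tools
add column stock_plus_lead_days = t['stock'] + t['lead_days']:
    sku  stock  lead_days category  stock_plus_lead_days
1  E102    367         30    tools                   397
3  C101    307         28    tools                   335
Finally, sum of column 'stock_plus_lead_days' = 732.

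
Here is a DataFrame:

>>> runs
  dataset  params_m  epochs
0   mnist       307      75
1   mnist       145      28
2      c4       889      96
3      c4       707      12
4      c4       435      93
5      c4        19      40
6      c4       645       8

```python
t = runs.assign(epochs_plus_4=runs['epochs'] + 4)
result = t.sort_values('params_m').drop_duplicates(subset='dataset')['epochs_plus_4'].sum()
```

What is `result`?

76

add column epochs_plus_4 = runs['epochs'] + 4:
  dataset  params_m  epochs  epochs_plus_4
0   mnist       307      75             79
1   mnist       145      28             32
2      c4       889      96            100
3      c4       707      12             16
4      c4       435      93             97
5      c4        19      40             44
6      c4       645       8             12
sort by params_m:
  dataset  params_m  epochs  epochs_plus_4
5      c4        19      40             44
1   mnist       145      28             32
0   mnist       307      75             79
4      c4       435      93             97
6      c4       645       8             12
3      c4       707      12             16
2      c4       889      96            100
drop duplicate dataset (keep=first):
  dataset  params_m  epochs  epochs_plus_4
5      c4        19      40             44
1   mnist       145      28             32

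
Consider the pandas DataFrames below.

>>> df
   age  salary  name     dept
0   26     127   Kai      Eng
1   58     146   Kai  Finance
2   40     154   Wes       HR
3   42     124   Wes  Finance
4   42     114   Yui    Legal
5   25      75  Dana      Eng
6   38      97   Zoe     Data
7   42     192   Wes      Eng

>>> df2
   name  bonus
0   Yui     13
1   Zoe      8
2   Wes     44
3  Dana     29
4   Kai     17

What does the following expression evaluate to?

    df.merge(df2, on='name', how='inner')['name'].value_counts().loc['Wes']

3

merge on 'name' (how='inner') → 8 rows:
   age  salary  name     dept  bonus
0   26     127   Kai      Eng     17
1   58     146   Kai  Finance     17
2   40     154   Wes       HR     44
3   42     124   Wes  Finance     44
4   42     114   Yui    Legal     13
5   25      75  Dana      Eng     29
6   38      97   Zoe     Data      8
7   42     192   Wes      Eng     44
value_counts of name:
name
Wes     3
Kai     2
Yui     1
Dana    1
Zoe     1
Name: count, dtype: int64
Taking the value at index 'Wes' gives 3.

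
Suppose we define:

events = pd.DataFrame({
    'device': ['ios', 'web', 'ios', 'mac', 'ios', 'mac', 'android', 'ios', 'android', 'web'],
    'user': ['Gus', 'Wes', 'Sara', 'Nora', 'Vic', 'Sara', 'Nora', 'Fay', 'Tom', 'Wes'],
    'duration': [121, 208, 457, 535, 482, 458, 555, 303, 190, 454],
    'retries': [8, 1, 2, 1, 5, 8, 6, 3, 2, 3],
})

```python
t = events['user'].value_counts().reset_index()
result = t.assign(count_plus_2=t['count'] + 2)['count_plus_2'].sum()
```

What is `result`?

24

value_counts of user:
user
Wes     2
Sara    2
Nora    2
Gus     1
Vic     1
Fay     1
Tom     1
Name: count, dtype: int64
reset_index():
   user  count
0   Wes      2
1  Sara      2
2  Nora      2
3   Gus      1
4   Vic      1
5   Fay      1
6   Tom      1
add column count_plus_2 = t['count'] + 2:
   user  count  count_plus_2
0   Wes      2             4
1  Sara      2             4
2  Nora      2             4
3   Gus      1             3
4   Vic      1             3
5   Fay      1             3
6   Tom      1             3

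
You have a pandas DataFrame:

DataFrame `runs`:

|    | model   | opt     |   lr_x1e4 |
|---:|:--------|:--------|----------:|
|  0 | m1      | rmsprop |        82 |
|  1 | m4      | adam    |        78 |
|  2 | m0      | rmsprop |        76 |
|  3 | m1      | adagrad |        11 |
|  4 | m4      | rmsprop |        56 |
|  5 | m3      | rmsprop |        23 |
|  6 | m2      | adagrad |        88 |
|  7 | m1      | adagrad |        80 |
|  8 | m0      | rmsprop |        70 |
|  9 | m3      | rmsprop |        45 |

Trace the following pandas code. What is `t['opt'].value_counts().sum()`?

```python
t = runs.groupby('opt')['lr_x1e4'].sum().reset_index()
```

group by opt, sum of lr_x1e4:
opt
adagrad    179
adam        78
rmsprop    352
Name: lr_x1e4, dtype: int64
reset_index():
       opt  lr_x1e4
0  adagrad      179
1     adam       78
2  rmsprop      352
value_counts of opt:
opt
adagrad    1
adam       1
rmsprop    1
Name: count, dtype: int64
Reading off the sum of the resulting series, we get 3.

3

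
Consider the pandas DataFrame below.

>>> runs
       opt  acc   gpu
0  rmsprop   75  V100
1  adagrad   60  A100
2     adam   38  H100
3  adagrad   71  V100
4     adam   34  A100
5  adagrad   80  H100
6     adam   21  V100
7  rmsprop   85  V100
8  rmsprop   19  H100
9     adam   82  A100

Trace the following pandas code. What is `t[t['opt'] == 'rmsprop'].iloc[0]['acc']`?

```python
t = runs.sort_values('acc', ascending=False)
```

85

sort by acc descending:
       opt  acc   gpu
7  rmsprop   85  V100
9     adam   82  A100
5  adagrad   80  H100
0  rmsprop   75  V100
3  adagrad   71  V100
1  adagrad   60  A100
2     adam   38  H100
4     adam   34  A100
6     adam   21  V100
8  rmsprop   19  H100
filter rows where opt == 'rmsprop':
       opt  acc   gpu
7  rmsprop   85  V100
0  rmsprop   75  V100
8  rmsprop   19  H100
Reading off the value at position 0, column 'acc', we get 85.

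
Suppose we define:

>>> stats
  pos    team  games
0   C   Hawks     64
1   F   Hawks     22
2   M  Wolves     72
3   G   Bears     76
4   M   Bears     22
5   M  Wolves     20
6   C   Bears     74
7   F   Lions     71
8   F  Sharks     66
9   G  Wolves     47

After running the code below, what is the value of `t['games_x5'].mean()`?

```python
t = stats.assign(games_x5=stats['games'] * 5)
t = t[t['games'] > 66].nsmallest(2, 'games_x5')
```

add column games_x5 = stats['games'] * 5:
  pos    team  games  games_x5
0   C   Hawks     64       320
1   F   Hawks     22       110
2   M  Wolves     72       360
3   G   Bears     76       380
4   M   Bears     22       110
5   M  Wolves     20       100
6   C   Bears     74       370
7   F   Lions     71       355
8   F  Sharks     66       330
9   G  Wolves     47       235
filter rows where games > 66:
  pos    team  games  games_x5
2   M  Wolves     72       360
3   G   Bears     76       380
6   C   Bears     74       370
7   F   Lions     71       355
take 2 rows with smallest games_x5:
  pos    team  games  games_x5
7   F   Lions     71       355
2   M  Wolves     72       360
So mean() = 357.5.

357.5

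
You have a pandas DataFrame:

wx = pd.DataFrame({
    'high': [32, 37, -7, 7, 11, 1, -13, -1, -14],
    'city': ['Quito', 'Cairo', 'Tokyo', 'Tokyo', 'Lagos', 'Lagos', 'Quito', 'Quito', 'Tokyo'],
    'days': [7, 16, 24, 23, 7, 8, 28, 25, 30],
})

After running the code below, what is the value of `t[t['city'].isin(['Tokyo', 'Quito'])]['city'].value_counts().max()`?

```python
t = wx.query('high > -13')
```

filter rows where high > -13:
   high   city  days
0    32  Quito     7
1    37  Cairo    16
2    -7  Tokyo    24
3     7  Tokyo    23
4    11  Lagos     7
5     1  Lagos     8
7    -1  Quito    25
filter rows where city in ['Tokyo', 'Quito']:
   high   city  days
0    32  Quito     7
2    -7  Tokyo    24
3     7  Tokyo    23
7    -1  Quito    25
value_counts of city:
city
Quito    2
Tokyo    2
Name: count, dtype: int64
Then the max of the resulting series: 2

2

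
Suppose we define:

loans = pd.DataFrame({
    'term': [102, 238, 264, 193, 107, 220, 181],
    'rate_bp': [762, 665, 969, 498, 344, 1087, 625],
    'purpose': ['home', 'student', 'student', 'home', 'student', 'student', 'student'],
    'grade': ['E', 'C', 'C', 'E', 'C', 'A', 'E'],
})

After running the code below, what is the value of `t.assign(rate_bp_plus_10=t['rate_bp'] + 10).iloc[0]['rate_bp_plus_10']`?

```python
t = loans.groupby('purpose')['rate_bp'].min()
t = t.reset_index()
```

508

group by purpose, min of rate_bp:
purpose
home       498
student    344
Name: rate_bp, dtype: int64
reset_index():
   purpose  rate_bp
0     home      498
1  student      344
add column rate_bp_plus_10 = t['rate_bp'] + 10:
   purpose  rate_bp  rate_bp_plus_10
0     home      498              508
1  student      344              354
Reading off the value at position 0, column 'rate_bp_plus_10', we get 508.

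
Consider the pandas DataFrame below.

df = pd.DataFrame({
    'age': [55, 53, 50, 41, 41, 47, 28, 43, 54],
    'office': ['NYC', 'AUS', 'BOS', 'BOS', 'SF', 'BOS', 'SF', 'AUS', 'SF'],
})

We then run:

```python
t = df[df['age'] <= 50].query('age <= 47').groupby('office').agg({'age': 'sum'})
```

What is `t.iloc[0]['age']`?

filter rows where age <= 50:
   age office
2   50    BOS
3   41    BOS
4   41     SF
5   47    BOS
6   28     SF
7   43    AUS
filter rows where age <= 47:
   age office
3   41    BOS
4   41     SF
5   47    BOS
6   28     SF
7   43    AUS
group by office, sum of age:
        age
office     
AUS      43
BOS      88
SF       69
Taking the value at position 0, column 'age' gives 43.

43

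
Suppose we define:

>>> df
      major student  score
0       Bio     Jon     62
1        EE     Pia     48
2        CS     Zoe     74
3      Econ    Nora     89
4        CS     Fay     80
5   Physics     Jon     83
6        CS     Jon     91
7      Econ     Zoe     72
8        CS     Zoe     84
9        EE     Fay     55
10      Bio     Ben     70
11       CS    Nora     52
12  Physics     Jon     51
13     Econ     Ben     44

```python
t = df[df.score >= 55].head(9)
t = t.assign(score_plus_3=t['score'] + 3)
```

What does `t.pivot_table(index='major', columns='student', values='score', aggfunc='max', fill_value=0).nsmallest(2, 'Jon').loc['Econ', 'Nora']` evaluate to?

filter rows where score >= 55:
      major student  score
0       Bio     Jon     62
2        CS     Zoe     74
3      Econ    Nora     89
4        CS     Fay     80
5   Physics     Jon     83
6        CS     Jon     91
7      Econ     Zoe     72
8        CS     Zoe     84
9        EE     Fay     55
10      Bio     Ben     70
take first 9 rows:
     major student  score
0      Bio     Jon     62
2       CS     Zoe     74
3     Econ    Nora     89
4       CS     Fay     80
5  Physics     Jon     83
6       CS     Jon     91
7     Econ     Zoe     72
8       CS     Zoe     84
9       EE     Fay     55
add column score_plus_3 = t['score'] + 3:
     major student  score  score_plus_3
0      Bio     Jon     62            65
2       CS     Zoe     74            77
3     Econ    Nora     89            92
4       CS     Fay     80            83
5  Physics     Jon     83            86
6       CS     Jon     91            94
7     Econ     Zoe     72            75
8       CS     Zoe     84            87
9       EE     Fay     55            58
pivot: rows=major, cols=student, max(score):
student  Fay  Jon  Nora  Zoe
major                       
Bio        0   62     0    0
CS        80   91     0   84
EE        55    0     0    0
Econ       0    0    89   72
Physics    0   83     0    0
take 2 rows with smallest Jon:
student  Fay  Jon  Nora  Zoe
major                       
EE        55    0     0    0
Econ       0    0    89   72
So loc['Econ', 'Nora'] = 89.

89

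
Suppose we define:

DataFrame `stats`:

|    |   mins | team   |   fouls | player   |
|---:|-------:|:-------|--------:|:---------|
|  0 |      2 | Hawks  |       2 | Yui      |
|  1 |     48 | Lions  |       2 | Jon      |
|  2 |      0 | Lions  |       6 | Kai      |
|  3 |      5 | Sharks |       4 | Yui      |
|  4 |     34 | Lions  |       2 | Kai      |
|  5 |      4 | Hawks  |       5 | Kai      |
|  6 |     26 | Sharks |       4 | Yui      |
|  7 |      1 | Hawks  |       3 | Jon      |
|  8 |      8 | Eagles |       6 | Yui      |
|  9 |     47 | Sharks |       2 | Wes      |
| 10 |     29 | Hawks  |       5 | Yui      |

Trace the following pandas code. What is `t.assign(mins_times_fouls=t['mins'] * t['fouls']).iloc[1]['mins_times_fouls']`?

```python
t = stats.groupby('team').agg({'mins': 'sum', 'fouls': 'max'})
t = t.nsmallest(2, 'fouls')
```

group by team: sum(mins), max(fouls):
        mins  fouls
team               
Eagles     8      6
Hawks     36      5
Lions     82      6
Sharks    78      4
take 2 rows with smallest fouls:
        mins  fouls
team               
Sharks    78      4
Hawks     36      5
add column mins_times_fouls = t['mins'] * t['fouls']:
        mins  fouls  mins_times_fouls
team                                 
Sharks    78      4               312
Hawks     36      5               180
Hence 180.

180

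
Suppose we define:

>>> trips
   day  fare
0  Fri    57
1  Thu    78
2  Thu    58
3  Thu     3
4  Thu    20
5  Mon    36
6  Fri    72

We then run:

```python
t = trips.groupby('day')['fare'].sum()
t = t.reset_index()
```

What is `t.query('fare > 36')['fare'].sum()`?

group by day, sum of fare:
day
Fri    129
Mon     36
Thu    159
Name: fare, dtype: int64
reset_index():
   day  fare
0  Fri   129
1  Mon    36
2  Thu   159
filter rows where fare > 36:
   day  fare
0  Fri   129
2  Thu   159

288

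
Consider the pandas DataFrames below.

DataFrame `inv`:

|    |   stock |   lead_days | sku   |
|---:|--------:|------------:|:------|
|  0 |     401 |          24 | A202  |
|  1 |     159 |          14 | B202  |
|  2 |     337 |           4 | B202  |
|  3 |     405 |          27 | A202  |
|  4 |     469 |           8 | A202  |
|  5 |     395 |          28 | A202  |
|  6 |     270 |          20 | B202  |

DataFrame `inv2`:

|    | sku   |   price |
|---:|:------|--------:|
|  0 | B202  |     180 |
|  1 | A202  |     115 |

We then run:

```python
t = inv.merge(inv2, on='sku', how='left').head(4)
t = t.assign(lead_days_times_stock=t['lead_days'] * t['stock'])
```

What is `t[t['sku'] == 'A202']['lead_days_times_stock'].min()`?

9624

merge on 'sku' (how='left') → 7 rows:
   stock  lead_days   sku  price
0    401         24  A202    115
1    159         14  B202    180
2    337          4  B202    180
3    405         27  A202    115
4    469          8  A202    115
5    395         28  A202    115
6    270         20  B202    180
take first 4 rows:
   stock  lead_days   sku  price
0    401         24  A202    115
1    159         14  B202    180
2    337          4  B202    180
3    405         27  A202    115
add column lead_days_times_stock = t['lead_days'] * t['stock']:
   stock  lead_days   sku  price  lead_days_times_stock
0    401         24  A202    115                   9624
1    159         14  B202    180                   2226
2    337          4  B202    180                   1348
3    405         27  A202    115                  10935
filter rows where sku == 'A202':
   stock  lead_days   sku  price  lead_days_times_stock
0    401         24  A202    115                   9624
3    405         27  A202    115                  10935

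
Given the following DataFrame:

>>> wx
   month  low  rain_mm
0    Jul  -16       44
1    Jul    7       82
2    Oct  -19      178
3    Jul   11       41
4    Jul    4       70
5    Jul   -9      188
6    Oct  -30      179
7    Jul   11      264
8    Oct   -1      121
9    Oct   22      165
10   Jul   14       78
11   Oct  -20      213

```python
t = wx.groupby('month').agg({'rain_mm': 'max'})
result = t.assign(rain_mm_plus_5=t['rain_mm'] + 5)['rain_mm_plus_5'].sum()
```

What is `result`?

487

group by month, max of rain_mm:
       rain_mm
month         
Jul        264
Oct        213
add column rain_mm_plus_5 = t['rain_mm'] + 5:
       rain_mm  rain_mm_plus_5
month                         
Jul        264             269
Oct        213             218
Hence 487.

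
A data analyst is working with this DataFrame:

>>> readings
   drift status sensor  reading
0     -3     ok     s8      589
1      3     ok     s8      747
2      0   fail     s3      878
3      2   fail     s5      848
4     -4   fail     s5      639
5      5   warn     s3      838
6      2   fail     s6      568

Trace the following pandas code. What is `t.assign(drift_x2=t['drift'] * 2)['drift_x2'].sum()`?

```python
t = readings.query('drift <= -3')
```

-14

filter rows where drift <= -3:
   drift status sensor  reading
0     -3     ok     s8      589
4     -4   fail     s5      639
add column drift_x2 = t['drift'] * 2:
   drift status sensor  reading  drift_x2
0     -3     ok     s8      589        -6
4     -4   fail     s5      639        -8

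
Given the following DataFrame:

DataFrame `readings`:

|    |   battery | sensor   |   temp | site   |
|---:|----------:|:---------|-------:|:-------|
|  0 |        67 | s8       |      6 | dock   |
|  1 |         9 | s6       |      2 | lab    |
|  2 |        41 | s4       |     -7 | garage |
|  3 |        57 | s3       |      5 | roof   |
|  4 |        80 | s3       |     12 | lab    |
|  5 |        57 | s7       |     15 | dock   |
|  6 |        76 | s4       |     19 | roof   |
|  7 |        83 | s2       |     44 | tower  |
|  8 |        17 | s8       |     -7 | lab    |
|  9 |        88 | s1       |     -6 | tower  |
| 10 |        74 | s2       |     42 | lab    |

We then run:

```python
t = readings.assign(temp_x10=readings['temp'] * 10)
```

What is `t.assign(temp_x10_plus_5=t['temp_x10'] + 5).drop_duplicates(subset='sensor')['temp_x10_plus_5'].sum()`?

625

add column temp_x10 = readings['temp'] * 10:
    battery sensor  temp    site  temp_x10
0        67     s8     6    dock        60
1         9     s6     2     lab        20
2        41     s4    -7  garage       -70
3        57     s3     5    roof        50
4        80     s3    12     lab       120
5        57     s7    15    dock       150
6        76     s4    19    roof       190
7        83     s2    44   tower       440
8        17     s8    -7     lab       -70
9        88     s1    -6   tower       -60
10       74     s2    42     lab       420
add column temp_x10_plus_5 = t['temp_x10'] + 5:
    battery sensor  temp    site  temp_x10  temp_x10_plus_5
0        67     s8     6    dock        60               65
1         9     s6     2     lab        20               25
2        41     s4    -7  garage       -70              -65
3        57     s3     5    roof        50               55
4        80     s3    12     lab       120              125
5        57     s7    15    dock       150              155
6        76     s4    19    roof       190              195
7        83     s2    44   tower       440              445
8        17     s8    -7     lab       -70              -65
9        88     s1    -6   tower       -60              -55
10       74     s2    42     lab       420              425
drop duplicate sensor (keep=first):
   battery sensor  temp    site  temp_x10  temp_x10_plus_5
0       67     s8     6    dock        60               65
1        9     s6     2     lab        20               25
2       41     s4    -7  garage       -70              -65
3       57     s3     5    roof        50               55
5       57     s7    15    dock       150              155
7       83     s2    44   tower       440              445
9       88     s1    -6   tower       -60              -55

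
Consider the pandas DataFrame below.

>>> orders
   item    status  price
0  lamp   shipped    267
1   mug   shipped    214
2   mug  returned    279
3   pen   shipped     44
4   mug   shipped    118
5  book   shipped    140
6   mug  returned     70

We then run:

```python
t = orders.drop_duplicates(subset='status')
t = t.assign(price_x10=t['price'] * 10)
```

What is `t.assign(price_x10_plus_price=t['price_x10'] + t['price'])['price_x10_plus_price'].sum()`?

drop duplicate status (keep=first):
   item    status  price
0  lamp   shipped    267
2   mug  returned    279
add column price_x10 = t['price'] * 10:
   item    status  price  price_x10
0  lamp   shipped    267       2670
2   mug  returned    279       2790
add column price_x10_plus_price = t['price_x10'] + t['price']:
   item    status  price  price_x10  price_x10_plus_price
0  lamp   shipped    267       2670                  2937
2   mug  returned    279       2790                  3069
sum of column 'price_x10_plus_price' → 6006

6006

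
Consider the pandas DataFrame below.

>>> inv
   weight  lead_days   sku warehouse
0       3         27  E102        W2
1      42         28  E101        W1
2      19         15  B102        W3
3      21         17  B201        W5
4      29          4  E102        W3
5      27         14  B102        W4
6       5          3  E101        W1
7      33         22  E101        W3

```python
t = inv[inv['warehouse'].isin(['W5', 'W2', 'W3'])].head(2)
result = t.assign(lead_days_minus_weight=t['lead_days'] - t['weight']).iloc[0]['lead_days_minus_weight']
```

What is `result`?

filter rows where warehouse in ['W5', 'W2', 'W3']:
   weight  lead_days   sku warehouse
0       3         27  E102        W2
2      19         15  B102        W3
3      21         17  B201        W5
4      29          4  E102        W3
7      33         22  E101        W3
take first 2 rows:
   weight  lead_days   sku warehouse
0       3         27  E102        W2
2      19         15  B102        W3
add column lead_days_minus_weight = t['lead_days'] - t['weight']:
   weight  lead_days   sku warehouse  lead_days_minus_weight
0       3         27  E102        W2                      24
2      19         15  B102        W3                      -4
value at position 0, column 'lead_days_minus_weight' → 24

24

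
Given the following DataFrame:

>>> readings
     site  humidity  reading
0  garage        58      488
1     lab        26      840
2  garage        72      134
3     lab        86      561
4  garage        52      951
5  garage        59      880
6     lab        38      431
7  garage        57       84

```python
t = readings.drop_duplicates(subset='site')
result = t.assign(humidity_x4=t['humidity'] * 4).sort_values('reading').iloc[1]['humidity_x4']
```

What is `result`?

drop duplicate site (keep=first):
     site  humidity  reading
0  garage        58      488
1     lab        26      840
add column humidity_x4 = t['humidity'] * 4:
     site  humidity  reading  humidity_x4
0  garage        58      488          232
1     lab        26      840          104
sort by reading:
     site  humidity  reading  humidity_x4
0  garage        58      488          232
1     lab        26      840          104
Then the value at position 1, column 'humidity_x4': 104

104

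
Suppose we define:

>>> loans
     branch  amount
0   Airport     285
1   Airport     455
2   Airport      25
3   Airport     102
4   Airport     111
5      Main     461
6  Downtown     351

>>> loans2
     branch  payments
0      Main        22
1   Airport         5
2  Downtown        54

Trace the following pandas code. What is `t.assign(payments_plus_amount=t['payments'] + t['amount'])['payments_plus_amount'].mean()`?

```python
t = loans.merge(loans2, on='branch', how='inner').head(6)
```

247.666666667

merge on 'branch' (how='inner') → 7 rows:
     branch  amount  payments
0   Airport     285         5
1   Airport     455         5
2   Airport      25         5
3   Airport     102         5
4   Airport     111         5
5      Main     461        22
6  Downtown     351        54
take first 6 rows:
    branch  amount  payments
0  Airport     285         5
1  Airport     455         5
2  Airport      25         5
3  Airport     102         5
4  Airport     111         5
5     Main     461        22
add column payments_plus_amount = t['payments'] + t['amount']:
    branch  amount  payments  payments_plus_amount
0  Airport     285         5                   290
1  Airport     455         5                   460
2  Airport      25         5                    30
3  Airport     102         5                   107
4  Airport     111         5                   116
5     Main     461        22                   483
Then the mean of column 'payments_plus_amount': 247.666666667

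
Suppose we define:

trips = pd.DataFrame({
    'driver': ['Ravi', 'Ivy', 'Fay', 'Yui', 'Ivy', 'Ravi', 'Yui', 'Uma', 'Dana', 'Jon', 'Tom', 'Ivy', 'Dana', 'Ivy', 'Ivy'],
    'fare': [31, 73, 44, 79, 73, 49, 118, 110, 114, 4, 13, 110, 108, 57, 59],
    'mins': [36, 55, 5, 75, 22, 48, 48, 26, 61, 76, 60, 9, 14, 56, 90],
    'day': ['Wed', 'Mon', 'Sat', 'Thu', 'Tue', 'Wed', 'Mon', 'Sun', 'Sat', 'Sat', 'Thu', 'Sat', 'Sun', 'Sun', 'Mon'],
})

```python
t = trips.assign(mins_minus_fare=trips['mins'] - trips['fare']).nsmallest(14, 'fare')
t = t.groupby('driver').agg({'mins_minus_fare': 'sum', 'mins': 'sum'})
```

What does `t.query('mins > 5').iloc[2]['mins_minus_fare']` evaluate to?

add column mins_minus_fare = trips['mins'] - trips['fare']:
   driver  fare  mins  day  mins_minus_fare
0    Ravi    31    36  Wed                5
1     Ivy    73    55  Mon              -18
2     Fay    44     5  Sat              -39
3     Yui    79    75  Thu               -4
4     Ivy    73    22  Tue              -51
5    Ravi    49    48  Wed               -1
6     Yui   118    48  Mon              -70
7     Uma   110    26  Sun              -84
8    Dana   114    61  Sat              -53
9     Jon     4    76  Sat               72
10    Tom    13    60  Thu               47
11    Ivy   110     9  Sat             -101
12   Dana   108    14  Sun              -94
13    Ivy    57    56  Sun               -1
14    Ivy    59    90  Mon               31
take 14 rows with smallest fare:
   driver  fare  mins  day  mins_minus_fare
9     Jon     4    76  Sat               72
10    Tom    13    60  Thu               47
0    Ravi    31    36  Wed                5
2     Fay    44     5  Sat              -39
5    Ravi    49    48  Wed               -1
13    Ivy    57    56  Sun               -1
14    Ivy    59    90  Mon               31
1     Ivy    73    55  Mon              -18
4     Ivy    73    22  Tue              -51
3     Yui    79    75  Thu               -4
12   Dana   108    14  Sun              -94
7     Uma   110    26  Sun              -84
11    Ivy   110     9  Sat             -101
8    Dana   114    61  Sat              -53
group by driver: sum(mins_minus_fare), sum(mins):
        mins_minus_fare  mins
driver                       
Dana               -147    75
Fay                 -39     5
Ivy                -140   232
Jon                  72    76
Ravi                  4    84
Tom                  47    60
Uma                 -84    26
Yui                  -4    75
filter rows where mins > 5:
        mins_minus_fare  mins
driver                       
Dana               -147    75
Ivy                -140   232
Jon                  72    76
Ravi                  4    84
Tom                  47    60
Uma                 -84    26
Yui                  -4    75

72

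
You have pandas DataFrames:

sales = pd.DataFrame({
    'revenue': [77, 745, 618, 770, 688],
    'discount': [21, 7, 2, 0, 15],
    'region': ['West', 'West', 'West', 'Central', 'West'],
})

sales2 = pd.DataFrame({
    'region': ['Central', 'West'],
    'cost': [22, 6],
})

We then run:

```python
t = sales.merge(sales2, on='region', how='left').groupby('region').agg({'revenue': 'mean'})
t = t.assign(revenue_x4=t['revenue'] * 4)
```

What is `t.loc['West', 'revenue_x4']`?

2128.0

merge on 'region' (how='left') → 5 rows:
   revenue  discount   region  cost
0       77        21     West     6
1      745         7     West     6
2      618         2     West     6
3      770         0  Central    22
4      688        15     West     6
group by region, mean of revenue:
         revenue
region          
Central    770.0
West       532.0
add column revenue_x4 = t['revenue'] * 4:
         revenue  revenue_x4
region                      
Central    770.0      3080.0
West       532.0      2128.0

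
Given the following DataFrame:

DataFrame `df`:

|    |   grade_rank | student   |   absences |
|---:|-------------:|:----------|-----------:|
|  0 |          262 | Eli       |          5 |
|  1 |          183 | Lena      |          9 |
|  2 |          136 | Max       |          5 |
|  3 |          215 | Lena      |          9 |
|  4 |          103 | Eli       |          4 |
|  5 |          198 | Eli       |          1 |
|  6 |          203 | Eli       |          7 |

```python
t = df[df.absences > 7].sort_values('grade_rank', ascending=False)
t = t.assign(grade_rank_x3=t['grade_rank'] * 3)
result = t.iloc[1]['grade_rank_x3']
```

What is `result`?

filter rows where absences > 7:
   grade_rank student  absences
1         183    Lena         9
3         215    Lena         9
sort by grade_rank descending:
   grade_rank student  absences
3         215    Lena         9
1         183    Lena         9
add column grade_rank_x3 = t['grade_rank'] * 3:
   grade_rank student  absences  grade_rank_x3
3         215    Lena         9            645
1         183    Lena         9            549
Hence 549.

549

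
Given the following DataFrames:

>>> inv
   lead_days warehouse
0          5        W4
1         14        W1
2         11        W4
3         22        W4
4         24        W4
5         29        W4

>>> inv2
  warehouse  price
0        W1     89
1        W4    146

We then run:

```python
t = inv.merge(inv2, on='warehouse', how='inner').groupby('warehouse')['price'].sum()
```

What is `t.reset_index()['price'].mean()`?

merge on 'warehouse' (how='inner') → 6 rows:
   lead_days warehouse  price
0          5        W4    146
1         14        W1     89
2         11        W4    146
3         22        W4    146
4         24        W4    146
5         29        W4    146
group by warehouse, sum of price:
warehouse
W1     89
W4    730
Name: price, dtype: int64
reset_index():
  warehouse  price
0        W1     89
1        W4    730

409.5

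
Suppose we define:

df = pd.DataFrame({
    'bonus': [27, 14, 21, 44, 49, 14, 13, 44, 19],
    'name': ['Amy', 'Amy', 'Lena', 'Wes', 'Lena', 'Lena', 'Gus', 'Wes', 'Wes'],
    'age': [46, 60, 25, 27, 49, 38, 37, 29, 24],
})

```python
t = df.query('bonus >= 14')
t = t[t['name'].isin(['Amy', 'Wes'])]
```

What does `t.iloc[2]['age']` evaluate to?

27

filter rows where bonus >= 14:
   bonus  name  age
0     27   Amy   46
1     14   Amy   60
2     21  Lena   25
3     44   Wes   27
4     49  Lena   49
5     14  Lena   38
7     44   Wes   29
8     19   Wes   24
filter rows where name in ['Amy', 'Wes']:
   bonus name  age
0     27  Amy   46
1     14  Amy   60
3     44  Wes   27
7     44  Wes   29
8     19  Wes   24
Taking the value at position 2, column 'age' gives 27.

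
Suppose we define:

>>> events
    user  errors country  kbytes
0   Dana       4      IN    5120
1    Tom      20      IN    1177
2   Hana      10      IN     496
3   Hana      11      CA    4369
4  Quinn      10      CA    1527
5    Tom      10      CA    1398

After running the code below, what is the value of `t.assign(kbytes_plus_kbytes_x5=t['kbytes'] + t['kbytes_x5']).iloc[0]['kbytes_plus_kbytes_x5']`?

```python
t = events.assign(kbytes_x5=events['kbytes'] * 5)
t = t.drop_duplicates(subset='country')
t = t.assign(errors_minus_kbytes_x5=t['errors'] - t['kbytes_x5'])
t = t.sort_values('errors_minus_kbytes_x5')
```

add column kbytes_x5 = events['kbytes'] * 5:
    user  errors country  kbytes  kbytes_x5
0   Dana       4      IN    5120      25600
1    Tom      20      IN    1177       5885
2   Hana      10      IN     496       2480
3   Hana      11      CA    4369      21845
4  Quinn      10      CA    1527       7635
5    Tom      10      CA    1398       6990
drop duplicate country (keep=first):
   user  errors country  kbytes  kbytes_x5
0  Dana       4      IN    5120      25600
3  Hana      11      CA    4369      21845
add column errors_minus_kbytes_x5 = t['errors'] - t['kbytes_x5']:
   user  errors country  kbytes  kbytes_x5  errors_minus_kbytes_x5
0  Dana       4      IN    5120      25600                  -25596
3  Hana      11      CA    4369      21845                  -21834
sort by errors_minus_kbytes_x5:
   user  errors country  kbytes  kbytes_x5  errors_minus_kbytes_x5
0  Dana       4      IN    5120      25600                  -25596
3  Hana      11      CA    4369      21845                  -21834
add column kbytes_plus_kbytes_x5 = t['kbytes'] + t['kbytes_x5']:
   user  errors country  kbytes  kbytes_x5  errors_minus_kbytes_x5  kbytes_plus_kbytes_x5
0  Dana       4      IN    5120      25600                  -25596                  30720
3  Hana      11      CA    4369      21845                  -21834                  26214
Taking the value at position 0, column 'kbytes_plus_kbytes_x5' gives 30720.

30720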